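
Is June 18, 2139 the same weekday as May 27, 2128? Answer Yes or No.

From May 27, 2128 to Jun 18, 2139 is 4039 days.
4039 mod 7 = 0, so they are the same weekday.
(May 27, 2128 is a Thursday; Jun 18, 2139 is a Thursday.)

Yes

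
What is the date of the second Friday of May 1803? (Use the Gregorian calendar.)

May 13, 1803

May 1, 1803 is a Sunday.
The first Friday is therefore May 6 (5 days later).
The second Friday is 6 + 1×7 = May 13.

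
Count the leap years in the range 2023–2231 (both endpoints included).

50

Multiples of 4 in [2023,2231]: 52.
Of those, multiples of 100: 2 (not leap unless ÷400).
Multiples of 400: 0.
Leap years = 52 − 2 + 0 = 50.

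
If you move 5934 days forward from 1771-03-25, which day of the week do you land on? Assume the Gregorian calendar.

Saturday

First find the weekday of Mar 25, 1771. Doomsday rule: the anchor day for the 1700s is Sunday. For year 71: 71÷12 = 5 r 11, and 11÷4 = 2, so 5+11+2 = 18.
Sunday + 18 ≡ Thursday — that's 1771's doomsday.
In March the doomsday date is Mar 14.
Mar 25 is 11 days after Mar 14; 11 mod 7 = 4, so Thursday + 4 = Monday.
5934 mod 7 = 5, so 5934 days after a Monday is Monday + 5 = Saturday.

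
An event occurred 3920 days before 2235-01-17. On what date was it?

April 24, 2224

−365 (one year) → Jan 17, 2234 (3555 left).
−365 (one year) → Jan 17, 2233 (3190 left).
−366 (one year; includes Feb 29, 2232) → Jan 17, 2232 (2824 left).
−365 (one year) → Jan 17, 2231 (2459 left).
−365 (one year) → Jan 17, 2230 (2094 left).
−365 (one year) → Jan 17, 2229 (1729 left).
−366 (one year; includes Feb 29, 2228) → Jan 17, 2228 (1363 left).
−365 (one year) → Jan 17, 2227 (998 left).
−365 (one year) → Jan 17, 2226 (633 left).
−365 (one year) → Jan 17, 2225 (268 left).
−17 → Dec 31, 2224 (end of Dec, 31 days; 251 left).
−31 → Nov 30, 2224 (end of Nov, 30 days; 220 left).
−30 → Oct 31, 2224 (end of Oct, 31 days; 190 left).
−31 → Sep 30, 2224 (end of Sep, 30 days; 159 left).
−30 → Aug 31, 2224 (end of Aug, 31 days; 129 left).
−31 → Jul 31, 2224 (end of Jul, 31 days; 98 left).
−31 → Jun 30, 2224 (end of Jun, 30 days; 67 left).
−30 → May 31, 2224 (end of May, 31 days; 37 left).
−31 → Apr 30, 2224 (end of Apr, 30 days; 6 left).
−6 → Apr 24, 2224.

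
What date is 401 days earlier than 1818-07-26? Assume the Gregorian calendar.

June 20, 1817

−365 (one year) → Jul 26, 1817 (36 left).
−26 → Jun 30, 1817 (end of Jun, 30 days; 10 left).
−10 → Jun 20, 1817.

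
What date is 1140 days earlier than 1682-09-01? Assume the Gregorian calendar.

July 19, 1679

−365 (one year) → Sep 1, 1681 (775 left).
−365 (one year) → Sep 1, 1680 (410 left).
−366 (one year; includes Feb 29, 1680) → Sep 1, 1679 (44 left).
−1 → Aug 31, 1679 (end of Aug, 31 days; 43 left).
−31 → Jul 31, 1679 (end of Jul, 31 days; 12 left).
−12 → Jul 19, 1679.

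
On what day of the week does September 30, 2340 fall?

Monday

Doomsday rule: the anchor day for the 2300s is Wednesday. For year 40: 40÷12 = 3 r 4, and 4÷4 = 1, so 3+4+1 = 8.
Wednesday + 8 ≡ Thursday — that's 2340's doomsday.
In September the doomsday date is Sep 5.
Sep 30 is 25 days after Sep 5; 25 mod 7 = 4, so Thursday + 4 = Monday.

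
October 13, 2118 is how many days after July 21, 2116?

814

Jul 21, 2116 → Jul 21, 2117: 365 days.
Jul 21, 2117 → Jul 21, 2118: 365 days.
Jul 21, 2118 → Aug 21, 2118: 31 days (July has 31).
Aug 21, 2118 → Sep 21, 2118: 31 days (August has 31).
Sep 21, 2118 → Oct 13, 2118: 22 days.
Total: 814 days.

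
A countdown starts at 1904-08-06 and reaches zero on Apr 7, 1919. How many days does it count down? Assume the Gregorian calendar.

Aug 6, 1904 → Aug 6, 1905: 365 days.
Aug 6, 1905 → Aug 6, 1906: 365 days.
Aug 6, 1906 → Aug 6, 1907: 365 days.
Aug 6, 1907 → Aug 6, 1908: 366 days (Feb 29, 1908 is in that span).
Aug 6, 1908 → Aug 6, 1909: 365 days.
Aug 6, 1909 → Aug 6, 1910: 365 days.
Aug 6, 1910 → Aug 6, 1911: 365 days.
Aug 6, 1911 → Aug 6, 1912: 366 days (Feb 29, 1912 is in that span).
Aug 6, 1912 → Aug 6, 1913: 365 days.
Aug 6, 1913 → Aug 6, 1914: 365 days.
Aug 6, 1914 → Aug 6, 1915: 365 days.
Aug 6, 1915 → Aug 6, 1916: 366 days (Feb 29, 1916 is in that span).
Aug 6, 1916 → Aug 6, 1917: 365 days.
Aug 6, 1917 → Aug 6, 1918: 365 days.
Aug 6, 1918 → Sep 6, 1918: 31 days (August has 31).
Sep 6, 1918 → Oct 6, 1918: 30 days (September has 30).
Oct 6, 1918 → Nov 6, 1918: 31 days (October has 31).
Nov 6, 1918 → Dec 6, 1918: 30 days (November has 30).
Dec 6, 1918 → Jan 6, 1919: 31 days (December has 31).
Jan 6, 1919 → Feb 6, 1919: 31 days (January has 31).
Feb 6, 1919 → Mar 6, 1919: 28 days (February has 28).
Mar 6, 1919 → Apr 6, 1919: 31 days (March has 31).
Apr 6, 1919 → Apr 7, 1919: 1 days.
Total: 5357 days.

5357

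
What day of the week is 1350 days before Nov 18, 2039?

First find the weekday of Nov 18, 2039. Doomsday rule: the anchor day for the 2000s is Tuesday. For year 39: 39÷12 = 3 r 3, and 3÷4 = 0, so 3+3+0 = 6.
Tuesday + 6 ≡ Monday — that's 2039's doomsday.
In November the doomsday date is Nov 7.
Nov 18 is 11 days after Nov 7; 11 mod 7 = 4, so Monday + 4 = Friday.
1350 mod 7 = 6, so 1350 days before a Friday is Friday − 6 = Saturday.

Saturday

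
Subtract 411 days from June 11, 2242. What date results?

−365 (one year) → Jun 11, 2241 (46 left).
−11 → May 31, 2241 (end of May, 31 days; 35 left).
−31 → Apr 30, 2241 (end of Apr, 30 days; 4 left).
−4 → Apr 26, 2241.

April 26, 2241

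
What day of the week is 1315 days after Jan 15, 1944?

Jan 15, 1944 is a Saturday.
1315 mod 7 = 6, so 1315 days after a Saturday is Saturday + 6 = Friday.

Friday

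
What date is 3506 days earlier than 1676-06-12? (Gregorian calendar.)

−366 (one year; includes Feb 29, 1676) → Jun 12, 1675 (3140 left).
−365 (one year) → Jun 12, 1674 (2775 left).
−365 (one year) → Jun 12, 1673 (2410 left).
−365 (one year) → Jun 12, 1672 (2045 left).
−366 (one year; includes Feb 29, 1672) → Jun 12, 1671 (1679 left).
−365 (one year) → Jun 12, 1670 (1314 left).
−365 (one year) → Jun 12, 1669 (949 left).
−365 (one year) → Jun 12, 1668 (584 left).
−366 (one year; includes Feb 29, 1668) → Jun 12, 1667 (218 left).
−12 → May 31, 1667 (end of May, 31 days; 206 left).
−31 → Apr 30, 1667 (end of Apr, 30 days; 175 left).
−30 → Mar 31, 1667 (end of Mar, 31 days; 145 left).
−31 → Feb 28, 1667 (end of Feb, 28 days; 114 left).
−28 → Jan 31, 1667 (end of Jan, 31 days; 86 left).
−31 → Dec 31, 1666 (end of Dec, 31 days; 55 left).
−31 → Nov 30, 1666 (end of Nov, 30 days; 24 left).
−24 → Nov 6, 1666.

November 6, 1666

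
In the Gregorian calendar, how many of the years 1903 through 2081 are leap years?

45

Multiples of 4 in [1903,2081]: 45.
Of those, multiples of 100: 1 (not leap unless ÷400).
Multiples of 400: 1.
Leap years = 45 − 1 + 1 = 45.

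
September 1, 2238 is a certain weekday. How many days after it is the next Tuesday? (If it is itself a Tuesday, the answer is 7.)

Sep 1, 2238 is a Saturday.
From Saturday to the next Tuesday is 3 days.

3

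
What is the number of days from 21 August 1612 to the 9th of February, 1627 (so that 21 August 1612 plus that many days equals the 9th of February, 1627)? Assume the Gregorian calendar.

Aug 21, 1612 → Aug 21, 1613: 365 days.
Aug 21, 1613 → Aug 21, 1614: 365 days.
Aug 21, 1614 → Aug 21, 1615: 365 days.
Aug 21, 1615 → Aug 21, 1616: 366 days (Feb 29, 1616 is in that span).
Aug 21, 1616 → Aug 21, 1617: 365 days.
Aug 21, 1617 → Aug 21, 1618: 365 days.
Aug 21, 1618 → Aug 21, 1619: 365 days.
Aug 21, 1619 → Aug 21, 1620: 366 days (Feb 29, 1620 is in that span).
Aug 21, 1620 → Aug 21, 1621: 365 days.
Aug 21, 1621 → Aug 21, 1622: 365 days.
Aug 21, 1622 → Aug 21, 1623: 365 days.
Aug 21, 1623 → Aug 21, 1624: 366 days (Feb 29, 1624 is in that span).
Aug 21, 1624 → Aug 21, 1625: 365 days.
Aug 21, 1625 → Aug 21, 1626: 365 days.
Aug 21, 1626 → Sep 21, 1626: 31 days (August has 31).
Sep 21, 1626 → Oct 21, 1626: 30 days (September has 30).
Oct 21, 1626 → Nov 21, 1626: 31 days (October has 31).
Nov 21, 1626 → Dec 21, 1626: 30 days (November has 30).
Dec 21, 1626 → Jan 21, 1627: 31 days (December has 31).
Jan 21, 1627 → Feb 9, 1627: 19 days.
Total: 5285 days.

5285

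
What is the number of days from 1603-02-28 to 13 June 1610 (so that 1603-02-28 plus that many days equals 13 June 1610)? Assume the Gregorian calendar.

Feb 28, 1603 → Feb 28, 1604: 365 days.
Feb 28, 1604 → Feb 28, 1605: 366 days (Feb 29, 1604 is in that span).
Feb 28, 1605 → Feb 28, 1606: 365 days.
Feb 28, 1606 → Feb 28, 1607: 365 days.
Feb 28, 1607 → Feb 28, 1608: 365 days.
Feb 28, 1608 → Feb 28, 1609: 366 days (Feb 29, 1608 is in that span).
Feb 28, 1609 → Feb 28, 1610: 365 days.
Feb 28, 1610 → Mar 28, 1610: 28 days (February has 28).
Mar 28, 1610 → Apr 28, 1610: 31 days (March has 31).
Apr 28, 1610 → May 28, 1610: 30 days (April has 30).
May 28, 1610 → Jun 13, 1610: 16 days.
Total: 2662 days.

2662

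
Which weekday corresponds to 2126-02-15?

Doomsday rule: the anchor day for the 2100s is Sunday. For year 26: 26÷12 = 2 r 2, and 2÷4 = 0, so 2+2+0 = 4.
Sunday + 4 ≡ Thursday — that's 2126's doomsday.
In February the doomsday date is Feb 28 (2126 is not a leap year).
Feb 15 is 13 days before Feb 28; 13 mod 7 = 6, so Thursday − 6 = Friday.

Friday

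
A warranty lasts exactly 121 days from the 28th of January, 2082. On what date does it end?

Jan has 31 days: +4 → Feb 1, 2082 (117 left).
Feb has 28 days: +28 → Mar 1, 2082 (89 left).
Mar has 31 days: +31 → Apr 1, 2082 (58 left).
Apr has 30 days: +30 → May 1, 2082 (28 left).
+28 → May 29, 2082.

May 29, 2082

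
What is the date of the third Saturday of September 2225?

September 17, 2225

September 1, 2225 is a Thursday.
The first Saturday is therefore September 3 (2 days later).
The third Saturday is 3 + 2×7 = September 17.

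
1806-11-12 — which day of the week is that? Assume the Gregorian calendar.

Wednesday

Doomsday rule: the anchor day for the 1800s is Friday. For year 06: 6÷12 = 0 r 6, and 6÷4 = 1, so 0+6+1 = 7.
Friday + 7 ≡ Friday — that's 1806's doomsday.
In November the doomsday date is Nov 7.
Nov 12 is 5 days after Nov 7; 5 mod 7 = 5, so Friday + 5 = Wednesday.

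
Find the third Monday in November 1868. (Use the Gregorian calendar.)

November 1, 1868 is a Sunday.
The first Monday is therefore November 2 (1 days later).
The third Monday is 2 + 2×7 = November 16.

November 16, 1868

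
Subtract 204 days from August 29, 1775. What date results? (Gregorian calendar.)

February 6, 1775

−29 → Jul 31, 1775 (end of Jul, 31 days; 175 left).
−31 → Jun 30, 1775 (end of Jun, 30 days; 144 left).
−30 → May 31, 1775 (end of May, 31 days; 114 left).
−31 → Apr 30, 1775 (end of Apr, 30 days; 83 left).
−30 → Mar 31, 1775 (end of Mar, 31 days; 53 left).
−31 → Feb 28, 1775 (end of Feb, 28 days; 22 left).
−22 → Feb 6, 1775.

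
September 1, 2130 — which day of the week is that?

Friday

Doomsday rule: the anchor day for the 2100s is Sunday. For year 30: 30÷12 = 2 r 6, and 6÷4 = 1, so 2+6+1 = 9.
Sunday + 9 ≡ Tuesday — that's 2130's doomsday.
In September the doomsday date is Sep 5.
Sep 1 is 4 days before Sep 5; 4 mod 7 = 4, so Tuesday − 4 = Friday.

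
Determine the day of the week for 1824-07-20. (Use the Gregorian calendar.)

Doomsday rule: the anchor day for the 1800s is Friday. For year 24: 24÷12 = 2 r 0, and 0÷4 = 0, so 2+0+0 = 2.
Friday + 2 ≡ Sunday — that's 1824's doomsday.
In July the doomsday date is Jul 11.
Jul 20 is 9 days after Jul 11; 9 mod 7 = 2, so Sunday + 2 = Tuesday.

Tuesday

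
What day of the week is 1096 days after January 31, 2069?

Jan 31, 2069 is a Thursday.
1096 mod 7 = 4, so 1096 days after a Thursday is Thursday + 4 = Monday.

Monday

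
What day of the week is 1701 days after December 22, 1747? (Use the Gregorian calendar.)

Friday

First find the weekday of Dec 22, 1747. Doomsday rule: the anchor day for the 1700s is Sunday. For year 47: 47÷12 = 3 r 11, and 11÷4 = 2, so 3+11+2 = 16.
Sunday + 16 ≡ Tuesday — that's 1747's doomsday.
In December the doomsday date is Dec 12.
Dec 22 is 10 days after Dec 12; 10 mod 7 = 3, so Tuesday + 3 = Friday.
1701 mod 7 = 0, so 1701 days after a Friday is Friday + 0 = Friday.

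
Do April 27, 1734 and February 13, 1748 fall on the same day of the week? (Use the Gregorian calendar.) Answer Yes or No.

Yes

From Apr 27, 1734 to Feb 13, 1748 is 5040 days.
5040 mod 7 = 0, so they are the same weekday.
(Apr 27, 1734 is a Tuesday; Feb 13, 1748 is a Tuesday.)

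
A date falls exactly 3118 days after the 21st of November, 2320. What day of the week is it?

First find the weekday of Nov 21, 2320. Doomsday rule: the anchor day for the 2300s is Wednesday. For year 20: 20÷12 = 1 r 8, and 8÷4 = 2, so 1+8+2 = 11.
Wednesday + 11 ≡ Sunday — that's 2320's doomsday.
In November the doomsday date is Nov 7.
Nov 21 is 14 days after Nov 7; 14 mod 7 = 0, so Sunday + 0 = Sunday.
3118 mod 7 = 3, so 3118 days after a Sunday is Sunday + 3 = Wednesday.

Wednesday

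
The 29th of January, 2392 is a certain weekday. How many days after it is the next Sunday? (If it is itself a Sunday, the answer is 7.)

4

Jan 29, 2392 is a Wednesday.
From Wednesday to the next Sunday is 4 days.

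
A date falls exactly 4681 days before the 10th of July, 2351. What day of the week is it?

First find the weekday of Jul 10, 2351. Doomsday rule: the anchor day for the 2300s is Wednesday. For year 51: 51÷12 = 4 r 3, and 3÷4 = 0, so 4+3+0 = 7.
Wednesday + 7 ≡ Wednesday — that's 2351's doomsday.
In July the doomsday date is Jul 11.
Jul 10 is 1 day before Jul 11; 1 mod 7 = 1, so Wednesday − 1 = Tuesday.
4681 mod 7 = 5, so 4681 days before a Tuesday is Tuesday − 5 = Thursday.

Thursday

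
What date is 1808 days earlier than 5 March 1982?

−365 (one year) → Mar 5, 1981 (1443 left).
−365 (one year) → Mar 5, 1980 (1078 left).
−366 (one year; includes Feb 29, 1980) → Mar 5, 1979 (712 left).
−365 (one year) → Mar 5, 1978 (347 left).
−5 → Feb 28, 1978 (end of Feb, 28 days; 342 left).
−28 → Jan 31, 1978 (end of Jan, 31 days; 314 left).
−31 → Dec 31, 1977 (end of Dec, 31 days; 283 left).
−31 → Nov 30, 1977 (end of Nov, 30 days; 252 left).
−30 → Oct 31, 1977 (end of Oct, 31 days; 222 left).
−31 → Sep 30, 1977 (end of Sep, 30 days; 191 left).
−30 → Aug 31, 1977 (end of Aug, 31 days; 161 left).
−31 → Jul 31, 1977 (end of Jul, 31 days; 130 left).
−31 → Jun 30, 1977 (end of Jun, 30 days; 99 left).
−30 → May 31, 1977 (end of May, 31 days; 69 left).
−31 → Apr 30, 1977 (end of Apr, 30 days; 38 left).
−30 → Mar 31, 1977 (end of Mar, 31 days; 8 left).
−8 → Mar 23, 1977.

March 23, 1977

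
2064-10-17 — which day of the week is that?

Doomsday rule: the anchor day for the 2000s is Tuesday. For year 64: 64÷12 = 5 r 4, and 4÷4 = 1, so 5+4+1 = 10.
Tuesday + 10 ≡ Friday — that's 2064's doomsday.
In October the doomsday date is Oct 10.
Oct 17 is 7 days after Oct 10; 7 mod 7 = 0, so Friday + 0 = Friday.

Friday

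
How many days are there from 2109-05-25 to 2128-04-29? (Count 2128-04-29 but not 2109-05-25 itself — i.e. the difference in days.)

6914

May 25, 2109 → May 25, 2110: 365 days.
May 25, 2110 → May 25, 2111: 365 days.
May 25, 2111 → May 25, 2112: 366 days (Feb 29, 2112 is in that span).
May 25, 2112 → May 25, 2113: 365 days.
May 25, 2113 → May 25, 2114: 365 days.
May 25, 2114 → May 25, 2115: 365 days.
May 25, 2115 → May 25, 2116: 366 days (Feb 29, 2116 is in that span).
May 25, 2116 → May 25, 2117: 365 days.
May 25, 2117 → May 25, 2118: 365 days.
May 25, 2118 → May 25, 2119: 365 days.
May 25, 2119 → May 25, 2120: 366 days (Feb 29, 2120 is in that span).
May 25, 2120 → May 25, 2121: 365 days.
May 25, 2121 → May 25, 2122: 365 days.
May 25, 2122 → May 25, 2123: 365 days.
May 25, 2123 → May 25, 2124: 366 days (Feb 29, 2124 is in that span).
May 25, 2124 → May 25, 2125: 365 days.
May 25, 2125 → May 25, 2126: 365 days.
May 25, 2126 → May 25, 2127: 365 days.
May 25, 2127 → Jun 25, 2127: 31 days (May has 31).
Jun 25, 2127 → Jul 25, 2127: 30 days (June has 30).
Jul 25, 2127 → Aug 25, 2127: 31 days (July has 31).
Aug 25, 2127 → Sep 25, 2127: 31 days (August has 31).
Sep 25, 2127 → Oct 25, 2127: 30 days (September has 30).
Oct 25, 2127 → Nov 25, 2127: 31 days (October has 31).
Nov 25, 2127 → Dec 25, 2127: 30 days (November has 30).
Dec 25, 2127 → Jan 25, 2128: 31 days (December has 31).
Jan 25, 2128 → Feb 25, 2128: 31 days (January has 31).
Feb 25, 2128 → Mar 25, 2128: 29 days (February has 29).
Mar 25, 2128 → Apr 25, 2128: 31 days (March has 31).
Apr 25, 2128 → Apr 29, 2128: 4 days.
Total: 6914 days.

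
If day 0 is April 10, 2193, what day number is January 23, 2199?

Apr 10, 2193 → Apr 10, 2194: 365 days.
Apr 10, 2194 → Apr 10, 2195: 365 days.
Apr 10, 2195 → Apr 10, 2196: 366 days (Feb 29, 2196 is in that span).
Apr 10, 2196 → Apr 10, 2197: 365 days.
Apr 10, 2197 → Apr 10, 2198: 365 days.
Apr 10, 2198 → May 10, 2198: 30 days (April has 30).
May 10, 2198 → Jun 10, 2198: 31 days (May has 31).
Jun 10, 2198 → Jul 10, 2198: 30 days (June has 30).
Jul 10, 2198 → Aug 10, 2198: 31 days (July has 31).
Aug 10, 2198 → Sep 10, 2198: 31 days (August has 31).
Sep 10, 2198 → Oct 10, 2198: 30 days (September has 30).
Oct 10, 2198 → Nov 10, 2198: 31 days (October has 31).
Nov 10, 2198 → Dec 10, 2198: 30 days (November has 30).
Dec 10, 2198 → Jan 10, 2199: 31 days (December has 31).
Jan 10, 2199 → Jan 23, 2199: 13 days.
Total: 2114 days.

2114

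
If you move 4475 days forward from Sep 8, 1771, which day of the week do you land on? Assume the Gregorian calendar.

Sep 8, 1771 is a Sunday.
4475 mod 7 = 2, so 4475 days after a Sunday is Sunday + 2 = Tuesday.

Tuesday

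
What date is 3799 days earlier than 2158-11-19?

June 25, 2148

−365 (one year) → Nov 19, 2157 (3434 left).
−365 (one year) → Nov 19, 2156 (3069 left).
−366 (one year; includes Feb 29, 2156) → Nov 19, 2155 (2703 left).
−365 (one year) → Nov 19, 2154 (2338 left).
−365 (one year) → Nov 19, 2153 (1973 left).
−365 (one year) → Nov 19, 2152 (1608 left).
−366 (one year; includes Feb 29, 2152) → Nov 19, 2151 (1242 left).
−365 (one year) → Nov 19, 2150 (877 left).
−365 (one year) → Nov 19, 2149 (512 left).
−365 (one year) → Nov 19, 2148 (147 left).
−19 → Oct 31, 2148 (end of Oct, 31 days; 128 left).
−31 → Sep 30, 2148 (end of Sep, 30 days; 97 left).
−30 → Aug 31, 2148 (end of Aug, 31 days; 67 left).
−31 → Jul 31, 2148 (end of Jul, 31 days; 36 left).
−31 → Jun 30, 2148 (end of Jun, 30 days; 5 left).
−5 → Jun 25, 2148.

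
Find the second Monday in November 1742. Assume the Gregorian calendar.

November 1, 1742 is a Thursday.
The first Monday is therefore November 5 (4 days later).
The second Monday is 5 + 1×7 = November 12.

November 12, 1742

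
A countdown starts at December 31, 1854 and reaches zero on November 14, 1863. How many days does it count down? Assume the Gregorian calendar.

3240

Dec 31, 1854 → Dec 31, 1855: 365 days.
Dec 31, 1855 → Dec 31, 1856: 366 days (Feb 29, 1856 is in that span).
Dec 31, 1856 → Dec 31, 1857: 365 days.
Dec 31, 1857 → Dec 31, 1858: 365 days.
Dec 31, 1858 → Dec 31, 1859: 365 days.
Dec 31, 1859 → Dec 31, 1860: 366 days (Feb 29, 1860 is in that span).
Dec 31, 1860 → Dec 31, 1861: 365 days.
Dec 31, 1861 → Dec 31, 1862: 365 days.
Dec 31, 1862 → Jan 31, 1863: 31 days (December has 31).
Jan 31, 1863 → Feb 28, 1863: 28 days (January has 31).
Feb 28, 1863 → Mar 28, 1863: 28 days (February has 28).
Mar 28, 1863 → Apr 28, 1863: 31 days (March has 31).
Apr 28, 1863 → May 28, 1863: 30 days (April has 30).
May 28, 1863 → Jun 28, 1863: 31 days (May has 31).
Jun 28, 1863 → Jul 28, 1863: 30 days (June has 30).
Jul 28, 1863 → Aug 28, 1863: 31 days (July has 31).
Aug 28, 1863 → Sep 28, 1863: 31 days (August has 31).
Sep 28, 1863 → Oct 28, 1863: 30 days (September has 30).
Oct 28, 1863 → Nov 14, 1863: 17 days.
Total: 3240 days.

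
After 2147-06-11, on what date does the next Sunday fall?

June 18, 2147

Jun 11, 2147 is a Sunday.
From Sunday to the next Sunday is 7 days.
Jun 11, 2147 + 7 = Jun 18, 2147.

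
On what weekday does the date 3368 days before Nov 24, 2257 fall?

Nov 24, 2257 is a Tuesday.
3368 mod 7 = 1, so 3368 days before a Tuesday is Tuesday − 1 = Monday.

Monday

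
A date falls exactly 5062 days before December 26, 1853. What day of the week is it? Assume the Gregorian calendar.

First find the weekday of Dec 26, 1853. Doomsday rule: the anchor day for the 1800s is Friday. For year 53: 53÷12 = 4 r 5, and 5÷4 = 1, so 4+5+1 = 10.
Friday + 10 ≡ Monday — that's 1853's doomsday.
In December the doomsday date is Dec 12.
Dec 26 is 14 days after Dec 12; 14 mod 7 = 0, so Monday + 0 = Monday.
5062 mod 7 = 1, so 5062 days before a Monday is Monday − 1 = Sunday.

Sunday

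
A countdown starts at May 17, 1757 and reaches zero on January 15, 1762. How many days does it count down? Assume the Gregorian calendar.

1704

May 17, 1757 → May 17, 1758: 365 days.
May 17, 1758 → May 17, 1759: 365 days.
May 17, 1759 → May 17, 1760: 366 days (Feb 29, 1760 is in that span).
May 17, 1760 → May 17, 1761: 365 days.
May 17, 1761 → Jun 17, 1761: 31 days (May has 31).
Jun 17, 1761 → Jul 17, 1761: 30 days (June has 30).
Jul 17, 1761 → Aug 17, 1761: 31 days (July has 31).
Aug 17, 1761 → Sep 17, 1761: 31 days (August has 31).
Sep 17, 1761 → Oct 17, 1761: 30 days (September has 30).
Oct 17, 1761 → Nov 17, 1761: 31 days (October has 31).
Nov 17, 1761 → Dec 17, 1761: 30 days (November has 30).
Dec 17, 1761 → Jan 15, 1762: 29 days.
Total: 1704 days.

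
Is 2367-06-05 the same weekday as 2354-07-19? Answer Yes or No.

From Jul 19, 2354 to Jun 5, 2367 is 4704 days.
4704 mod 7 = 0, so they are the same weekday.
(Jul 19, 2354 is a Monday; Jun 5, 2367 is a Monday.)

Yes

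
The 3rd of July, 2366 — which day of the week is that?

Sunday

Doomsday rule: the anchor day for the 2300s is Wednesday. For year 66: 66÷12 = 5 r 6, and 6÷4 = 1, so 5+6+1 = 12.
Wednesday + 12 ≡ Monday — that's 2366's doomsday.
In July the doomsday date is Jul 11.
Jul 3 is 8 days before Jul 11; 8 mod 7 = 1, so Monday − 1 = Sunday.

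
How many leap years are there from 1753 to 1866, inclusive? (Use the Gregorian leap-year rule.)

27

Multiples of 4 in [1753,1866]: 28.
Of those, multiples of 100: 1 (not leap unless ÷400).
Multiples of 400: 0.
Leap years = 28 − 1 + 0 = 27.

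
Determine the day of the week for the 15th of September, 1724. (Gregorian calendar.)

Doomsday rule: the anchor day for the 1700s is Sunday. For year 24: 24÷12 = 2 r 0, and 0÷4 = 0, so 2+0+0 = 2.
Sunday + 2 ≡ Tuesday — that's 1724's doomsday.
In September the doomsday date is Sep 5.
Sep 15 is 10 days after Sep 5; 10 mod 7 = 3, so Tuesday + 3 = Friday.

Friday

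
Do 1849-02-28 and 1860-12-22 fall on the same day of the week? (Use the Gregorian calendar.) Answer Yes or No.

No

From Feb 28, 1849 to Dec 22, 1860 is 4315 days.
4315 mod 7 = 3, so they are different weekdays.
(Feb 28, 1849 is a Wednesday; Dec 22, 1860 is a Saturday.)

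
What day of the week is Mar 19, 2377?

Saturday

Doomsday rule: the anchor day for the 2300s is Wednesday. For year 77: 77÷12 = 6 r 5, and 5÷4 = 1, so 6+5+1 = 12.
Wednesday + 12 ≡ Monday — that's 2377's doomsday.
In March the doomsday date is Mar 14.
Mar 19 is 5 days after Mar 14; 5 mod 7 = 5, so Monday + 5 = Saturday.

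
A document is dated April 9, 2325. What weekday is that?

Doomsday rule: the anchor day for the 2300s is Wednesday. For year 25: 25÷12 = 2 r 1, and 1÷4 = 0, so 2+1+0 = 3.
Wednesday + 3 ≡ Saturday — that's 2325's doomsday.
In April the doomsday date is Apr 4.
Apr 9 is 5 days after Apr 4; 5 mod 7 = 5, so Saturday + 5 = Thursday.

Thursday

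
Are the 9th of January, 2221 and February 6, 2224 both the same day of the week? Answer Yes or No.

From Jan 9, 2221 to Feb 6, 2224 is 1123 days.
1123 mod 7 = 3, so they are different weekdays.
(Jan 9, 2221 is a Tuesday; Feb 6, 2224 is a Friday.)

No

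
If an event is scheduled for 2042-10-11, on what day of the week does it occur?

January 1, 2042 is a Wednesday.
Jan 1, 2042 → Feb 1, 2042: 31 days (January has 31).
Feb 1, 2042 → Mar 1, 2042: 28 days (February has 28).
Mar 1, 2042 → Apr 1, 2042: 31 days (March has 31).
Apr 1, 2042 → May 1, 2042: 30 days (April has 30).
May 1, 2042 → Jun 1, 2042: 31 days (May has 31).
Jun 1, 2042 → Jul 1, 2042: 30 days (June has 30).
Jul 1, 2042 → Aug 1, 2042: 31 days (July has 31).
Aug 1, 2042 → Sep 1, 2042: 31 days (August has 31).
Sep 1, 2042 → Oct 1, 2042: 30 days (September has 30).
Oct 1, 2042 → Oct 11, 2042: 10 days.
Total: 283 days.
283 mod 7 = 3, so Wednesday + 3 = Saturday.

Saturday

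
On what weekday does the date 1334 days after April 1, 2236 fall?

Tuesday

Apr 1, 2236 is a Friday.
1334 mod 7 = 4, so 1334 days after a Friday is Friday + 4 = Tuesday.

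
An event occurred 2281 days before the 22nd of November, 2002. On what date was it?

−365 (one year) → Nov 22, 2001 (1916 left).
−365 (one year) → Nov 22, 2000 (1551 left).
−366 (one year; includes Feb 29, 2000) → Nov 22, 1999 (1185 left).
−365 (one year) → Nov 22, 1998 (820 left).
−365 (one year) → Nov 22, 1997 (455 left).
−365 (one year) → Nov 22, 1996 (90 left).
−22 → Oct 31, 1996 (end of Oct, 31 days; 68 left).
−31 → Sep 30, 1996 (end of Sep, 30 days; 37 left).
−30 → Aug 31, 1996 (end of Aug, 31 days; 7 left).
−7 → Aug 24, 1996.

August 24, 1996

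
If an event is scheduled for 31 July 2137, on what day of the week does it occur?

Doomsday rule: the anchor day for the 2100s is Sunday. For year 37: 37÷12 = 3 r 1, and 1÷4 = 0, so 3+1+0 = 4.
Sunday + 4 ≡ Thursday — that's 2137's doomsday.
In July the doomsday date is Jul 11.
Jul 31 is 20 days after Jul 11; 20 mod 7 = 6, so Thursday + 6 = Wednesday.

Wednesday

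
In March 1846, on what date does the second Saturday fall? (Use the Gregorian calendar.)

March 14, 1846

March 1, 1846 is a Sunday.
The first Saturday is therefore March 7 (6 days later).
The second Saturday is 7 + 1×7 = March 14.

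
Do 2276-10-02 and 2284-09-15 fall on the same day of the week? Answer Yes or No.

From Oct 2, 2276 to Sep 15, 2284 is 2905 days.
2905 mod 7 = 0, so they are the same weekday.
(Oct 2, 2276 is a Monday; Sep 15, 2284 is a Monday.)

Yes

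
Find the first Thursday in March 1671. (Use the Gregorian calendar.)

March 1, 1671 is a Sunday.
The first Thursday is therefore March 5 (4 days later).

March 5, 1671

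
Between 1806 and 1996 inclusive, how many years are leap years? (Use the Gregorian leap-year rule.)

Multiples of 4 in [1806,1996]: 48.
Of those, multiples of 100: 1 (not leap unless ÷400).
Multiples of 400: 0.
Leap years = 48 − 1 + 0 = 47.

47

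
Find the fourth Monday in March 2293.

March 1, 2293 is a Wednesday.
The first Monday is therefore March 6 (5 days later).
The fourth Monday is 6 + 3×7 = March 27.

March 27, 2293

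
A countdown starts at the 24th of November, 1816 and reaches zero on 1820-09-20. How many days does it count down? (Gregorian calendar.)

Nov 24, 1816 → Nov 24, 1817: 365 days.
Nov 24, 1817 → Nov 24, 1818: 365 days.
Nov 24, 1818 → Nov 24, 1819: 365 days.
Nov 24, 1819 → Dec 24, 1819: 30 days (November has 30).
Dec 24, 1819 → Jan 24, 1820: 31 days (December has 31).
Jan 24, 1820 → Feb 24, 1820: 31 days (January has 31).
Feb 24, 1820 → Mar 24, 1820: 29 days (February has 29).
Mar 24, 1820 → Apr 24, 1820: 31 days (March has 31).
Apr 24, 1820 → May 24, 1820: 30 days (April has 30).
May 24, 1820 → Jun 24, 1820: 31 days (May has 31).
Jun 24, 1820 → Jul 24, 1820: 30 days (June has 30).
Jul 24, 1820 → Aug 24, 1820: 31 days (July has 31).
Aug 24, 1820 → Sep 20, 1820: 27 days.
Total: 1396 days.

1396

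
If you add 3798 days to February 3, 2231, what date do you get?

June 28, 2241

+365 (one year) → Feb 3, 2232 (3433 left).
+366 (one year; includes Feb 29, 2232) → Feb 3, 2233 (3067 left).
+365 (one year) → Feb 3, 2234 (2702 left).
+365 (one year) → Feb 3, 2235 (2337 left).
+365 (one year) → Feb 3, 2236 (1972 left).
+366 (one year; includes Feb 29, 2236) → Feb 3, 2237 (1606 left).
+365 (one year) → Feb 3, 2238 (1241 left).
+365 (one year) → Feb 3, 2239 (876 left).
+365 (one year) → Feb 3, 2240 (511 left).
+366 (one year; includes Feb 29, 2240) → Feb 3, 2241 (145 left).
Feb has 28 days: +26 → Mar 1, 2241 (119 left).
Mar has 31 days: +31 → Apr 1, 2241 (88 left).
Apr has 30 days: +30 → May 1, 2241 (58 left).
May has 31 days: +31 → Jun 1, 2241 (27 left).
+27 → Jun 28, 2241.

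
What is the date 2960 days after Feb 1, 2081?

+365 (one year) → Feb 1, 2082 (2595 left).
+365 (one year) → Feb 1, 2083 (2230 left).
+365 (one year) → Feb 1, 2084 (1865 left).
+366 (one year; includes Feb 29, 2084) → Feb 1, 2085 (1499 left).
+365 (one year) → Feb 1, 2086 (1134 left).
+365 (one year) → Feb 1, 2087 (769 left).
+365 (one year) → Feb 1, 2088 (404 left).
+366 (one year; includes Feb 29, 2088) → Feb 1, 2089 (38 left).
Feb has 28 days: +28 → Mar 1, 2089 (10 left).
+10 → Mar 11, 2089.

March 11, 2089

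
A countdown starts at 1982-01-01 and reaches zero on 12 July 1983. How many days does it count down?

Jan 1, 1982 → Jan 1, 1983: 365 days.
Jan 1, 1983 → Feb 1, 1983: 31 days (January has 31).
Feb 1, 1983 → Mar 1, 1983: 28 days (February has 28).
Mar 1, 1983 → Apr 1, 1983: 31 days (March has 31).
Apr 1, 1983 → May 1, 1983: 30 days (April has 30).
May 1, 1983 → Jun 1, 1983: 31 days (May has 31).
Jun 1, 1983 → Jul 1, 1983: 30 days (June has 30).
Jul 1, 1983 → Jul 12, 1983: 11 days.
Total: 557 days.

557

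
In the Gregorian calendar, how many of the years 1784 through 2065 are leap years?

69

Multiples of 4 in [1784,2065]: 71.
Of those, multiples of 100: 3 (not leap unless ÷400).
Multiples of 400: 1.
Leap years = 71 − 3 + 1 = 69.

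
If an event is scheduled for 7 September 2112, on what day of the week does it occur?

Doomsday rule: the anchor day for the 2100s is Sunday. For year 12: 12÷12 = 1 r 0, and 0÷4 = 0, so 1+0+0 = 1.
Sunday + 1 ≡ Monday — that's 2112's doomsday.
In September the doomsday date is Sep 5.
Sep 7 is 2 days after Sep 5; 2 mod 7 = 2, so Monday + 2 = Wednesday.

Wednesday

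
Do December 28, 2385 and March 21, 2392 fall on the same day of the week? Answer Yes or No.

Yes

From Dec 28, 2385 to Mar 21, 2392 is 2275 days.
2275 mod 7 = 0, so they are the same weekday.
(Dec 28, 2385 is a Saturday; Mar 21, 2392 is a Saturday.)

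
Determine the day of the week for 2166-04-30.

January 1, 2166 is a Wednesday.
Jan 1, 2166 → Feb 1, 2166: 31 days (January has 31).
Feb 1, 2166 → Mar 1, 2166: 28 days (February has 28).
Mar 1, 2166 → Apr 1, 2166: 31 days (March has 31).
Apr 1, 2166 → Apr 30, 2166: 29 days.
Total: 119 days.
119 mod 7 = 0, so Wednesday + 0 = Wednesday.

Wednesday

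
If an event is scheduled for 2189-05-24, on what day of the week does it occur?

Doomsday rule: the anchor day for the 2100s is Sunday. For year 89: 89÷12 = 7 r 5, and 5÷4 = 1, so 7+5+1 = 13.
Sunday + 13 ≡ Saturday — that's 2189's doomsday.
In May the doomsday date is May 9.
May 24 is 15 days after May 9; 15 mod 7 = 1, so Saturday + 1 = Sunday.

Sunday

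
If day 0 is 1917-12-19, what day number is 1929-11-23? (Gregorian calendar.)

4357

Dec 19, 1917 → Dec 19, 1918: 365 days.
Dec 19, 1918 → Dec 19, 1919: 365 days.
Dec 19, 1919 → Dec 19, 1920: 366 days (Feb 29, 1920 is in that span).
Dec 19, 1920 → Dec 19, 1921: 365 days.
Dec 19, 1921 → Dec 19, 1922: 365 days.
Dec 19, 1922 → Dec 19, 1923: 365 days.
Dec 19, 1923 → Dec 19, 1924: 366 days (Feb 29, 1924 is in that span).
Dec 19, 1924 → Dec 19, 1925: 365 days.
Dec 19, 1925 → Dec 19, 1926: 365 days.
Dec 19, 1926 → Dec 19, 1927: 365 days.
Dec 19, 1927 → Dec 19, 1928: 366 days (Feb 29, 1928 is in that span).
Dec 19, 1928 → Jan 19, 1929: 31 days (December has 31).
Jan 19, 1929 → Feb 19, 1929: 31 days (January has 31).
Feb 19, 1929 → Mar 19, 1929: 28 days (February has 28).
Mar 19, 1929 → Apr 19, 1929: 31 days (March has 31).
Apr 19, 1929 → May 19, 1929: 30 days (April has 30).
May 19, 1929 → Jun 19, 1929: 31 days (May has 31).
Jun 19, 1929 → Jul 19, 1929: 30 days (June has 30).
Jul 19, 1929 → Aug 19, 1929: 31 days (July has 31).
Aug 19, 1929 → Sep 19, 1929: 31 days (August has 31).
Sep 19, 1929 → Oct 19, 1929: 30 days (September has 30).
Oct 19, 1929 → Nov 19, 1929: 31 days (October has 31).
Nov 19, 1929 → Nov 23, 1929: 4 days.
Total: 4357 days.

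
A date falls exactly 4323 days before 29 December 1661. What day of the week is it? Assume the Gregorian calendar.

Sunday

First find the weekday of Dec 29, 1661. Doomsday rule: the anchor day for the 1600s is Tuesday. For year 61: 61÷12 = 5 r 1, and 1÷4 = 0, so 5+1+0 = 6.
Tuesday + 6 ≡ Monday — that's 1661's doomsday.
In December the doomsday date is Dec 12.
Dec 29 is 17 days after Dec 12; 17 mod 7 = 3, so Monday + 3 = Thursday.
4323 mod 7 = 4, so 4323 days before a Thursday is Thursday − 4 = Sunday.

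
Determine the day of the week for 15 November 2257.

Sunday

Doomsday rule: the anchor day for the 2200s is Friday. For year 57: 57÷12 = 4 r 9, and 9÷4 = 2, so 4+9+2 = 15.
Friday + 15 ≡ Saturday — that's 2257's doomsday.
In November the doomsday date is Nov 7.
Nov 15 is 8 days after Nov 7; 8 mod 7 = 1, so Saturday + 1 = Sunday.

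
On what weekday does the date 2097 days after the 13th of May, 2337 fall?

Monday

First find the weekday of May 13, 2337. Doomsday rule: the anchor day for the 2300s is Wednesday. For year 37: 37÷12 = 3 r 1, and 1÷4 = 0, so 3+1+0 = 4.
Wednesday + 4 ≡ Sunday — that's 2337's doomsday.
In May the doomsday date is May 9.
May 13 is 4 days after May 9; 4 mod 7 = 4, so Sunday + 4 = Thursday.
2097 mod 7 = 4, so 2097 days after a Thursday is Thursday + 4 = Monday.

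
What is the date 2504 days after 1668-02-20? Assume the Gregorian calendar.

December 29, 1674

+366 (one year; includes Feb 29, 1668) → Feb 20, 1669 (2138 left).
+365 (one year) → Feb 20, 1670 (1773 left).
+365 (one year) → Feb 20, 1671 (1408 left).
+365 (one year) → Feb 20, 1672 (1043 left).
+366 (one year; includes Feb 29, 1672) → Feb 20, 1673 (677 left).
+365 (one year) → Feb 20, 1674 (312 left).
Feb has 28 days: +9 → Mar 1, 1674 (303 left).
Mar has 31 days: +31 → Apr 1, 1674 (272 left).
Apr has 30 days: +30 → May 1, 1674 (242 left).
May has 31 days: +31 → Jun 1, 1674 (211 left).
Jun has 30 days: +30 → Jul 1, 1674 (181 left).
Jul has 31 days: +31 → Aug 1, 1674 (150 left).
Aug has 31 days: +31 → Sep 1, 1674 (119 left).
Sep has 30 days: +30 → Oct 1, 1674 (89 left).
Oct has 31 days: +31 → Nov 1, 1674 (58 left).
Nov has 30 days: +30 → Dec 1, 1674 (28 left).
+28 → Dec 29, 1674.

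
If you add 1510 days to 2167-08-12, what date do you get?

September 30, 2171

+366 (one year; includes Feb 29, 2168) → Aug 12, 2168 (1144 left).
+365 (one year) → Aug 12, 2169 (779 left).
+365 (one year) → Aug 12, 2170 (414 left).
+365 (one year) → Aug 12, 2171 (49 left).
Aug has 31 days: +20 → Sep 1, 2171 (29 left).
+29 → Sep 30, 2171.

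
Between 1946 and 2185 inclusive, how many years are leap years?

59

Multiples of 4 in [1946,2185]: 60.
Of those, multiples of 100: 2 (not leap unless ÷400).
Multiples of 400: 1.
Leap years = 60 − 2 + 1 = 59.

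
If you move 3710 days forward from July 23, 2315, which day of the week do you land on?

Friday

Jul 23, 2315 is a Friday.
3710 mod 7 = 0, so 3710 days after a Friday is Friday + 0 = Friday.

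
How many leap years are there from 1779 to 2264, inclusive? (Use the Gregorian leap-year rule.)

118

Multiples of 4 in [1779,2264]: 122.
Of those, multiples of 100: 5 (not leap unless ÷400).
Multiples of 400: 1.
Leap years = 122 − 5 + 1 = 118.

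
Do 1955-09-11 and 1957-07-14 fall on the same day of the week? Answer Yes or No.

From Sep 11, 1955 to Jul 14, 1957 is 672 days.
672 mod 7 = 0, so they are the same weekday.
(Sep 11, 1955 is a Sunday; Jul 14, 1957 is a Sunday.)

Yes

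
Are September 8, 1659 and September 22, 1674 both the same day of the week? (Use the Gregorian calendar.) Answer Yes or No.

From Sep 8, 1659 to Sep 22, 1674 is 5493 days.
5493 mod 7 = 5, so they are different weekdays.
(Sep 8, 1659 is a Monday; Sep 22, 1674 is a Saturday.)

No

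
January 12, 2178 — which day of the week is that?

Doomsday rule: the anchor day for the 2100s is Sunday. For year 78: 78÷12 = 6 r 6, and 6÷4 = 1, so 6+6+1 = 13.
Sunday + 13 ≡ Saturday — that's 2178's doomsday.
In January the doomsday date is Jan 3 (2178 is not a leap year).
Jan 12 is 9 days after Jan 3; 9 mod 7 = 2, so Saturday + 2 = Monday.

Monday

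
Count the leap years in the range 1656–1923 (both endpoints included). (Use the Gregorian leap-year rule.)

64

Multiples of 4 in [1656,1923]: 67.
Of those, multiples of 100: 3 (not leap unless ÷400).
Multiples of 400: 0.
Leap years = 67 − 3 + 0 = 64.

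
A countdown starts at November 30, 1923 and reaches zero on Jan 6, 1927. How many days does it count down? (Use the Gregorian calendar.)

1133

Nov 30, 1923 → Nov 30, 1924: 366 days (Feb 29, 1924 is in that span).
Nov 30, 1924 → Nov 30, 1925: 365 days.
Nov 30, 1925 → Nov 30, 1926: 365 days.
Nov 30, 1926 → Dec 30, 1926: 30 days (November has 30).
Dec 30, 1926 → Jan 6, 1927: 7 days.
Total: 1133 days.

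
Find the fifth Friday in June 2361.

June 30, 2361

June 1, 2361 is a Thursday.
The first Friday is therefore June 2 (1 days later).
The fifth Friday is 2 + 4×7 = June 30.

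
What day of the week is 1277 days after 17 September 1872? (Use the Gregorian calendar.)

Friday

Sep 17, 1872 is a Tuesday.
1277 mod 7 = 3, so 1277 days after a Tuesday is Tuesday + 3 = Friday.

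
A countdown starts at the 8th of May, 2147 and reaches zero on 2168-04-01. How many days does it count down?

7634

May 8, 2147 → May 8, 2148: 366 days (Feb 29, 2148 is in that span).
May 8, 2148 → May 8, 2149: 365 days.
May 8, 2149 → May 8, 2150: 365 days.
May 8, 2150 → May 8, 2151: 365 days.
May 8, 2151 → May 8, 2152: 366 days (Feb 29, 2152 is in that span).
May 8, 2152 → May 8, 2153: 365 days.
May 8, 2153 → May 8, 2154: 365 days.
May 8, 2154 → May 8, 2155: 365 days.
May 8, 2155 → May 8, 2156: 366 days (Feb 29, 2156 is in that span).
May 8, 2156 → May 8, 2157: 365 days.
May 8, 2157 → May 8, 2158: 365 days.
May 8, 2158 → May 8, 2159: 365 days.
May 8, 2159 → May 8, 2160: 366 days (Feb 29, 2160 is in that span).
May 8, 2160 → May 8, 2161: 365 days.
May 8, 2161 → May 8, 2162: 365 days.
May 8, 2162 → May 8, 2163: 365 days.
May 8, 2163 → May 8, 2164: 366 days (Feb 29, 2164 is in that span).
May 8, 2164 → May 8, 2165: 365 days.
May 8, 2165 → May 8, 2166: 365 days.
May 8, 2166 → May 8, 2167: 365 days.
May 8, 2167 → Jun 8, 2167: 31 days (May has 31).
Jun 8, 2167 → Jul 8, 2167: 30 days (June has 30).
Jul 8, 2167 → Aug 8, 2167: 31 days (July has 31).
Aug 8, 2167 → Sep 8, 2167: 31 days (August has 31).
Sep 8, 2167 → Oct 8, 2167: 30 days (September has 30).
Oct 8, 2167 → Nov 8, 2167: 31 days (October has 31).
Nov 8, 2167 → Dec 8, 2167: 30 days (November has 30).
Dec 8, 2167 → Jan 8, 2168: 31 days (December has 31).
Jan 8, 2168 → Feb 8, 2168: 31 days (January has 31).
Feb 8, 2168 → Mar 8, 2168: 29 days (February has 29).
Mar 8, 2168 → Apr 1, 2168: 24 days.
Total: 7634 days.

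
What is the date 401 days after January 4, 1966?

+365 (one year) → Jan 4, 1967 (36 left).
Jan has 31 days: +28 → Feb 1, 1967 (8 left).
+8 → Feb 9, 1967.

February 9, 1967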